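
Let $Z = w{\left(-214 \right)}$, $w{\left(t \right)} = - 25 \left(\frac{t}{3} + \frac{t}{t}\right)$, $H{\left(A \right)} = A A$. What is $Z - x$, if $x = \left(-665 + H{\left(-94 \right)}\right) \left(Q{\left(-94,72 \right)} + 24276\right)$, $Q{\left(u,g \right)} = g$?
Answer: $- \frac{596837249}{3} \approx -1.9895 \cdot 10^{8}$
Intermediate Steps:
$H{\left(A \right)} = A^{2}$
$w{\left(t \right)} = -25 - \frac{25 t}{3}$ ($w{\left(t \right)} = - 25 \left(t \frac{1}{3} + 1\right) = - 25 \left(\frac{t}{3} + 1\right) = - 25 \left(1 + \frac{t}{3}\right) = -25 - \frac{25 t}{3}$)
$Z = \frac{5275}{3}$ ($Z = -25 - - \frac{5350}{3} = -25 + \frac{5350}{3} = \frac{5275}{3} \approx 1758.3$)
$x = 198947508$ ($x = \left(-665 + \left(-94\right)^{2}\right) \left(72 + 24276\right) = \left(-665 + 8836\right) 24348 = 8171 \cdot 24348 = 198947508$)
$Z - x = \frac{5275}{3} - 198947508 = - \frac{596837249}{3}$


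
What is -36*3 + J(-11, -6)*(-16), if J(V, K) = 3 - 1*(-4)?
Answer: -220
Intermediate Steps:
J(V, K) = 7 (J(V, K) = 3 + 4 = 7)
-36*3 + J(-11, -6)*(-16) = -36*3 + 7*(-16) = -108 - 112 = -220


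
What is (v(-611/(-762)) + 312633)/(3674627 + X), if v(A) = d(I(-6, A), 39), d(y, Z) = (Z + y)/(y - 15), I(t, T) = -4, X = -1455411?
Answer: 742499/5270638 ≈ 0.14087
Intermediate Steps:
d(y, Z) = (Z + y)/(-15 + y)
v(A) = -35/19 (v(A) = (39 - 4)/(-15 - 4) = 35/(-19) = -1/19*35 = -35/19)
(v(-611/(-762)) + 312633)/(3674627 + X) = (-35/19 + 312633)/(3674627 - 1455411) = (5939992/19)/2219216 = (5939992/19)*(1/2219216) = 742499/5270638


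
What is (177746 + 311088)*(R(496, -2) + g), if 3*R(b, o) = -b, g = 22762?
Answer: 33138056860/3 ≈ 1.1046e+10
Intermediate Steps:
R(b, o) = -b/3 (R(b, o) = (-b)/3 = -b/3)
(177746 + 311088)*(R(496, -2) + g) = (177746 + 311088)*(-1/3*496 + 22762) = 488834*(-496/3 + 22762) = 488834*(67790/3) = 33138056860/3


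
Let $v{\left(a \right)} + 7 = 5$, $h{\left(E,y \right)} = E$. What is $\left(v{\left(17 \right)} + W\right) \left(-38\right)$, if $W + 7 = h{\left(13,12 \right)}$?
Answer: $-152$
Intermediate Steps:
$v{\left(a \right)} = -2$ ($v{\left(a \right)} = -7 + 5 = -2$)
$W = 6$ ($W = -7 + 13 = 6$)
$\left(v{\left(17 \right)} + W\right) \left(-38\right) = \left(-2 + 6\right) \left(-38\right) = 4 \left(-38\right) = -152$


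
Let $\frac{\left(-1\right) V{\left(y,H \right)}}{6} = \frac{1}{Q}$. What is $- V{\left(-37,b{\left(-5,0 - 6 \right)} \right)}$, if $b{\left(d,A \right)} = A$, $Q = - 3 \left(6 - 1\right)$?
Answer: $- \frac{2}{5} \approx -0.4$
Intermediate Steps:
$Q = -15$ ($Q = \left(-3\right) 5 = -15$)
$V{\left(y,H \right)} = \frac{2}{5}$ ($V{\left(y,H \right)} = - \frac{6}{-15} = \left(-6\right) \left(- \frac{1}{15}\right) = \frac{2}{5}$)
$- V{\left(-37,b{\left(-5,0 - 6 \right)} \right)} = \left(-1\right) \frac{2}{5} = - \frac{2}{5}$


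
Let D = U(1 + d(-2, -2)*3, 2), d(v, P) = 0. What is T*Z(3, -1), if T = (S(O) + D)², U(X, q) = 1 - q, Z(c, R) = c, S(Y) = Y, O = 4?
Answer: 27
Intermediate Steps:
D = -1 (D = 1 - 1*2 = 1 - 2 = -1)
T = 9 (T = (4 - 1)² = 3² = 9)
T*Z(3, -1) = 9*3 = 27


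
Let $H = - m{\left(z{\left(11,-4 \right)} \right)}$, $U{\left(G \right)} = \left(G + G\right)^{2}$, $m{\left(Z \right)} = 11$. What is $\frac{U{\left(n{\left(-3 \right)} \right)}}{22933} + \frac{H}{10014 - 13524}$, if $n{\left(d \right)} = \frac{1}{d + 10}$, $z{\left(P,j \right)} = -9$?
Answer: $\frac{12374927}{3944246670} \approx 0.0031375$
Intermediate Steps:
$n{\left(d \right)} = \frac{1}{10 + d}$
$U{\left(G \right)} = 4 G^{2}$ ($U{\left(G \right)} = \left(2 G\right)^{2} = 4 G^{2}$)
$H = -11$ ($H = \left(-1\right) 11 = -11$)
$\frac{U{\left(n{\left(-3 \right)} \right)}}{22933} + \frac{H}{10014 - 13524} = \frac{4 \left(\frac{1}{10 - 3}\right)^{2}}{22933} - \frac{11}{10014 - 13524} = 4 \left(\frac{1}{7}\right)^{2} \cdot \frac{1}{22933} - \frac{11}{-3510} = \frac{4}{49} \cdot \frac{1}{22933} - - \frac{11}{3510} = 4 \cdot \frac{1}{49} \cdot \frac{1}{22933} + \frac{11}{3510} = \frac{4}{49} \cdot \frac{1}{22933} + \frac{11}{3510} = \frac{4}{1123717} + \frac{11}{3510} = \frac{12374927}{3944246670}$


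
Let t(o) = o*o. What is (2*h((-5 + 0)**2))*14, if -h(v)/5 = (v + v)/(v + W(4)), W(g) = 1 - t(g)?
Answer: -700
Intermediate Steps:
t(o) = o**2
W(g) = 1 - g**2
h(v) = -10*v/(-15 + v) (h(v) = -5*(v + v)/(v + (1 - 1*4**2)) = -5*2*v/(v + (1 - 1*16)) = -5*2*v/(v + (1 - 16)) = -5*2*v/(v - 15) = -5*2*v/(-15 + v) = -10*v/(-15 + v))
(2*h((-5 + 0)**2))*14 = (2*(-10*(-5 + 0)**2/(-15 + (-5 + 0)**2)))*14 = (2*(-10*(-5)**2/(-15 + (-5)**2)))*14 = (2*(-10*25/(-15 + 25)))*14 = (2*(-10*25/10))*14 = (2*(-10*25*1/10))*14 = (2*(-25))*14 = -50*14 = -700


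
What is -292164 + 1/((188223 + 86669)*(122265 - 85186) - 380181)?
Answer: -2977834907611067/10192340287 ≈ -2.9216e+5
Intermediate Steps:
-292164 + 1/((188223 + 86669)*(122265 - 85186) - 380181) = -292164 + 1/(274892*37079 - 380181) = -292164 + 1/(10192720468 - 380181) = -292164 + 1/10192340287 = -2977834907611067/10192340287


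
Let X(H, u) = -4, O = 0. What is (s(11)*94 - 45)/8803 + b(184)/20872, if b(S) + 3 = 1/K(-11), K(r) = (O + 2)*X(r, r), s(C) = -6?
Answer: -101908459/1469889728 ≈ -0.069331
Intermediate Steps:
K(r) = -8 (K(r) = (0 + 2)*(-4) = 2*(-4) = -8)
b(S) = -25/8 (b(S) = -3 + 1/(-8) = -3 - 1/8 = -25/8)
(s(11)*94 - 45)/8803 + b(184)/20872 = (-6*94 - 45)/8803 - 25/8/20872 = (-564 - 45)*(1/8803) - 25/8*1/20872 = -609*1/8803 - 25/166976 = -609/8803 - 25/166976 = -101908459/1469889728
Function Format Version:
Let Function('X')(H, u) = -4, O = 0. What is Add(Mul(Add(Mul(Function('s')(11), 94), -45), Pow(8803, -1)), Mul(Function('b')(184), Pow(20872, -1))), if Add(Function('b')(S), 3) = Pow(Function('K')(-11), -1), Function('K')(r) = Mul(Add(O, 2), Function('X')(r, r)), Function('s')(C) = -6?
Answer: Rational(-101908459, 1469889728) ≈ -0.069331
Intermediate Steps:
Function('K')(r) = -8 (Function('K')(r) = Mul(Add(0, 2), -4) = Mul(2, -4) = -8)
Function('b')(S) = Rational(-25, 8) (Function('b')(S) = Add(-3, Pow(-8, -1)) = Add(-3, Rational(-1, 8)) = Rational(-25, 8))
Add(Mul(Add(Mul(Function('s')(11), 94), -45), Pow(8803, -1)), Mul(Function('b')(184), Pow(20872, -1))) = Add(Mul(Add(Mul(-6, 94), -45), Pow(8803, -1)), Mul(Rational(-25, 8), Pow(20872, -1))) = Add(Mul(Add(-564, -45), Rational(1, 8803)), Mul(Rational(-25, 8), Rational(1, 20872))) = Add(Mul(-609, Rational(1, 8803)), Rational(-25, 166976)) = Add(Rational(-609, 8803), Rational(-25, 166976)) = Rational(-101908459, 1469889728)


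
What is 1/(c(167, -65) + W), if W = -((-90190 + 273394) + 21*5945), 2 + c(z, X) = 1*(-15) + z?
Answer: -1/307899 ≈ -3.2478e-6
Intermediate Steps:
c(z, X) = -17 + z (c(z, X) = -2 + (1*(-15) + z) = -2 + (-15 + z) = -17 + z)
W = -308049 (W = -(183204 + 124845) = -1*308049 = -308049)
1/(c(167, -65) + W) = 1/((-17 + 167) - 308049) = 1/(150 - 308049) = 1/(-307899) = -1/307899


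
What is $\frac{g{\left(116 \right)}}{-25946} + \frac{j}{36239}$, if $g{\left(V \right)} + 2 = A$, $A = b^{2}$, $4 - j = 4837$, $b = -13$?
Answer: $- \frac{131448931}{940257094} \approx -0.1398$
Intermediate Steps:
$j = -4833$ ($j = 4 - 4837 = -4833$)
$A = 169$ ($A = \left(-13\right)^{2} = 169$)
$g{\left(V \right)} = 167$ ($g{\left(V \right)} = -2 + 169 = 167$)
$\frac{g{\left(116 \right)}}{-25946} + \frac{j}{36239} = \frac{167}{-25946} - \frac{4833}{36239} = 167 \left(- \frac{1}{25946}\right) - \frac{4833}{36239} = - \frac{167}{25946} - \frac{4833}{36239} = - \frac{131448931}{940257094}$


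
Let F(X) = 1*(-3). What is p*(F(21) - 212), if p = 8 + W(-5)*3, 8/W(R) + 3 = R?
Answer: -1075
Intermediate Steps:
F(X) = -3
W(R) = 8/(-3 + R)
p = 5 (p = 8 + (8/(-3 - 5))*3 = 8 + (8/(-8))*3 = 8 + (8*(-1/8))*3 = 8 - 1*3 = 8 - 3 = 5)
p*(F(21) - 212) = 5*(-3 - 212) = 5*(-215) = -1075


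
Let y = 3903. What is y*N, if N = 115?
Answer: 448845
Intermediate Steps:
y*N = 3903*115 = 448845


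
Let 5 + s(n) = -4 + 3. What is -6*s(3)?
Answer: 36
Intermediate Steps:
s(n) = -6 (s(n) = -5 + (-4 + 3) = -5 - 1 = -6)
-6*s(3) = -6*(-6) = 36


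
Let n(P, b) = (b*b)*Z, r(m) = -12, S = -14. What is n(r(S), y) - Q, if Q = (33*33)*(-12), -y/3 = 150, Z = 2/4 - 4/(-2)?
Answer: 519318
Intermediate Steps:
Z = 5/2 (Z = 2*(¼) - 4*(-½) = ½ + 2 = 5/2 ≈ 2.5000)
y = -450 (y = -3*150 = -450)
n(P, b) = 5*b²/2 (n(P, b) = (b*b)*(5/2) = b²*(5/2) = 5*b²/2)
Q = -13068 (Q = 1089*(-12) = -13068)
n(r(S), y) - Q = (5/2)*(-450)² - 1*(-13068) = (5/2)*202500 + 13068 = 506250 + 13068 = 519318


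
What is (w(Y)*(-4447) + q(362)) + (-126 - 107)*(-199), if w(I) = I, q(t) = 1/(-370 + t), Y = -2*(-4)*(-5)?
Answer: 1793975/8 ≈ 2.2425e+5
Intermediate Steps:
Y = -40 (Y = 8*(-5) = -40)
(w(Y)*(-4447) + q(362)) + (-126 - 107)*(-199) = (-40*(-4447) + 1/(-370 + 362)) + (-126 - 107)*(-199) = (177880 + 1/(-8)) - 233*(-199) = (177880 - ⅛) + 46367 = 1423039/8 + 46367 = 1793975/8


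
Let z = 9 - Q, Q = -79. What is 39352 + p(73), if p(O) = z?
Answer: 39440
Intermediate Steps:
z = 88 (z = 9 - 1*(-79) = 9 + 79 = 88)
p(O) = 88
39352 + p(73) = 39352 + 88 = 39440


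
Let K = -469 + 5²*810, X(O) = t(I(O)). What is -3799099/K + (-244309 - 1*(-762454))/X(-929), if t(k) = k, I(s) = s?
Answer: -13778789216/18376549 ≈ -749.80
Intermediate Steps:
X(O) = O
K = 19781 (K = -469 + 25*810 = -469 + 20250 = 19781)
-3799099/K + (-244309 - 1*(-762454))/X(-929) = -3799099/19781 + (-244309 - 1*(-762454))/(-929) = -3799099*1/19781 + (-244309 + 762454)*(-1/929) = -3799099/19781 + 518145*(-1/929) = -3799099/19781 - 518145/929 = -13778789216/18376549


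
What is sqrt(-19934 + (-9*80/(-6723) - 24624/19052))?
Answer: I*sqrt(28040137279439714)/1185987 ≈ 141.19*I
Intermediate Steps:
sqrt(-19934 + (-9*80/(-6723) - 24624/19052)) = sqrt(-19934 + (-720*(-1/6723) - 24624*1/19052)) = sqrt(-19934 + (80/747 - 6156/4763)) = sqrt(-19934 - 4217492/3557961) = sqrt(-70928612066/3557961) = I*sqrt(28040137279439714)/1185987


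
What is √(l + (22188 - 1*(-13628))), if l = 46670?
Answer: √82486 ≈ 287.20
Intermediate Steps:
√(l + (22188 - 1*(-13628))) = √(46670 + (22188 - 1*(-13628))) = √(46670 + (22188 + 13628)) = √(46670 + 35816) = √82486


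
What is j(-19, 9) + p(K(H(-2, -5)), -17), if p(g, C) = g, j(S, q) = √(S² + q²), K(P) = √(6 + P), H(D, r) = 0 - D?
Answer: √442 + 2*√2 ≈ 23.852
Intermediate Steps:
H(D, r) = -D
j(-19, 9) + p(K(H(-2, -5)), -17) = √((-19)² + 9²) + √(6 - 1*(-2)) = √(361 + 81) + √(6 + 2) = √442 + √8 = √442 + 2*√2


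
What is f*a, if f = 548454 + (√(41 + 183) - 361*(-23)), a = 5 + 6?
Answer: 6124327 + 44*√14 ≈ 6.1245e+6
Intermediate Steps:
a = 11
f = 556757 + 4*√14 (f = 548454 + (√224 + 8303) = 548454 + (4*√14 + 8303) = 548454 + (8303 + 4*√14) = 556757 + 4*√14 ≈ 5.5677e+5)
f*a = (556757 + 4*√14)*11 = 6124327 + 44*√14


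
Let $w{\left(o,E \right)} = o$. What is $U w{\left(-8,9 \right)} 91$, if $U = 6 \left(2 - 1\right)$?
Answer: $-4368$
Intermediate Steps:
$U = 6$ ($U = 6 \cdot 1 = 6$)
$U w{\left(-8,9 \right)} 91 = 6 \left(-8\right) 91 = \left(-48\right) 91 = -4368$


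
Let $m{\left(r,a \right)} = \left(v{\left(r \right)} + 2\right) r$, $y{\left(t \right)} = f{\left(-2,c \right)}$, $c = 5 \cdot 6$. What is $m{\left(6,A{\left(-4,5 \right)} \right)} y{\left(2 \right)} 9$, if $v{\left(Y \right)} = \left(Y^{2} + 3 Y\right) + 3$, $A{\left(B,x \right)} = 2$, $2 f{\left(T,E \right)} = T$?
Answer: $-3186$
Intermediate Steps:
$c = 30$
$f{\left(T,E \right)} = \frac{T}{2}$
$v{\left(Y \right)} = 3 + Y^{2} + 3 Y$
$y{\left(t \right)} = -1$ ($y{\left(t \right)} = \frac{1}{2} \left(-2\right) = -1$)
$m{\left(r,a \right)} = r \left(5 + r^{2} + 3 r\right)$ ($m{\left(r,a \right)} = \left(\left(3 + r^{2} + 3 r\right) + 2\right) r = \left(5 + r^{2} + 3 r\right) r = r \left(5 + r^{2} + 3 r\right)$)
$m{\left(6,A{\left(-4,5 \right)} \right)} y{\left(2 \right)} 9 = 6 \left(5 + 6^{2} + 3 \cdot 6\right) \left(-1\right) 9 = 6 \left(5 + 36 + 18\right) \left(-1\right) 9 = 6 \cdot 59 \left(-1\right) 9 = 354 \left(-1\right) 9 = \left(-354\right) 9 = -3186$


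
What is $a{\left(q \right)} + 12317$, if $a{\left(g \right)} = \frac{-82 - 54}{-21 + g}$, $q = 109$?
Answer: $\frac{135470}{11} \approx 12315.0$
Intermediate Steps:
$a{\left(g \right)} = - \frac{136}{-21 + g}$
$a{\left(q \right)} + 12317 = - \frac{136}{-21 + 109} + 12317 = - \frac{136}{88} + 12317 = \left(-136\right) \frac{1}{88} + 12317 = - \frac{17}{11} + 12317 = \frac{135470}{11}$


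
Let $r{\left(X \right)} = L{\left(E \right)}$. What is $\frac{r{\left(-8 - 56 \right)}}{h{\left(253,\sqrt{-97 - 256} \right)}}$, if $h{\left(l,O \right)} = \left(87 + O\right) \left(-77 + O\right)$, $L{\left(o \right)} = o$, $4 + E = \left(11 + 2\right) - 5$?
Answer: $- \frac{7052}{12441501} - \frac{10 i \sqrt{353}}{12441501} \approx -0.00056681 - 1.5101 \cdot 10^{-5} i$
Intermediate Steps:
$E = 4$ ($E = -4 + \left(\left(11 + 2\right) - 5\right) = -4 + \left(13 - 5\right) = -4 + 8 = 4$)
$h{\left(l,O \right)} = \left(-77 + O\right) \left(87 + O\right)$
$r{\left(X \right)} = 4$
$\frac{r{\left(-8 - 56 \right)}}{h{\left(253,\sqrt{-97 - 256} \right)}} = \frac{4}{-6699 + \left(\sqrt{-97 - 256}\right)^{2} + 10 \sqrt{-97 - 256}} = \frac{4}{-6699 + \left(\sqrt{-353}\right)^{2} + 10 \sqrt{-353}} = \frac{4}{-6699 + \left(i \sqrt{353}\right)^{2} + 10 i \sqrt{353}} = \frac{4}{-6699 - 353 + 10 i \sqrt{353}} = \frac{4}{-7052 + 10 i \sqrt{353}}$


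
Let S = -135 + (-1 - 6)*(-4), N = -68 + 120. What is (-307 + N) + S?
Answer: -362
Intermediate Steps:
N = 52
S = -107 (S = -135 - 7*(-4) = -135 + 28 = -107)
(-307 + N) + S = (-307 + 52) - 107 = -255 - 107 = -362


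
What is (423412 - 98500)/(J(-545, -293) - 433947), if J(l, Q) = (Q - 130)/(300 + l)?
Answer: -1658405/2214929 ≈ -0.74874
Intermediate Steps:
J(l, Q) = (-130 + Q)/(300 + l)
(423412 - 98500)/(J(-545, -293) - 433947) = (423412 - 98500)/((-130 - 293)/(300 - 545) - 433947) = 324912/(-423/(-245) - 433947) = 324912/(-1/245*(-423) - 433947) = 324912/(423/245 - 433947) = 324912/(-106316592/245) = 324912*(-245/106316592) = -1658405/2214929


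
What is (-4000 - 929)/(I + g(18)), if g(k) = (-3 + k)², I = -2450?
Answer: 4929/2225 ≈ 2.2153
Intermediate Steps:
(-4000 - 929)/(I + g(18)) = (-4000 - 929)/(-2450 + (-3 + 18)²) = -4929/(-2450 + 15²) = -4929/(-2450 + 225) = -4929/(-2225) = -4929*(-1/2225) = 4929/2225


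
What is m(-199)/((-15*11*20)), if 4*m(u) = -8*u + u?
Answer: -1393/13200 ≈ -0.10553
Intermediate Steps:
m(u) = -7*u/4 (m(u) = (-8*u + u)/4 = (-7*u)/4 = -7*u/4)
m(-199)/((-15*11*20)) = (-7/4*(-199))/((-15*11*20)) = 1393/(4*((-165*20))) = (1393/4)/(-3300) = (1393/4)*(-1/3300) = -1393/13200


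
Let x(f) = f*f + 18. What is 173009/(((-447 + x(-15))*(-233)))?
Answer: 10177/2796 ≈ 3.6398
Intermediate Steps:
x(f) = 18 + f² (x(f) = f² + 18 = 18 + f²)
173009/(((-447 + x(-15))*(-233))) = 173009/(((-447 + (18 + (-15)²))*(-233))) = 173009/(((-447 + (18 + 225))*(-233))) = 173009/(((-447 + 243)*(-233))) = 173009/((-204*(-233))) = 173009/47532 = 173009*(1/47532) = 10177/2796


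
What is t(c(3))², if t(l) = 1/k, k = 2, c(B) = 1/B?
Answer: ¼ ≈ 0.25000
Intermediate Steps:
t(l) = ½ (t(l) = 1/2 = ½)
t(c(3))² = (½)² = ¼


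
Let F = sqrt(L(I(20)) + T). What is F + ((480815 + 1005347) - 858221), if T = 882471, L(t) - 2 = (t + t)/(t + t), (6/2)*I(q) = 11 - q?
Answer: 627941 + sqrt(882474) ≈ 6.2888e+5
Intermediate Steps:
I(q) = 11/3 - q/3 (I(q) = (11 - q)/3 = 11/3 - q/3)
L(t) = 3 (L(t) = 2 + (t + t)/(t + t) = 2 + (2*t)/((2*t)) = 2 + (2*t)*(1/(2*t)) = 2 + 1 = 3)
F = sqrt(882474) (F = sqrt(3 + 882471) = sqrt(882474) ≈ 939.40)
F + ((480815 + 1005347) - 858221) = sqrt(882474) + ((480815 + 1005347) - 858221) = sqrt(882474) + (1486162 - 858221) = sqrt(882474) + 627941 = 627941 + sqrt(882474)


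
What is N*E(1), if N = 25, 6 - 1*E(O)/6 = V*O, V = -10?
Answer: 2400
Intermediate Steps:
E(O) = 36 + 60*O (E(O) = 36 - (-60)*O = 36 + 60*O)
N*E(1) = 25*(36 + 60*1) = 25*(36 + 60) = 25*96 = 2400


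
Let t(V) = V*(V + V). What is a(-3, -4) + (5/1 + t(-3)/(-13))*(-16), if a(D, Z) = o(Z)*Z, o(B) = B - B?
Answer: -752/13 ≈ -57.846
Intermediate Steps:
o(B) = 0
t(V) = 2*V² (t(V) = V*(2*V) = 2*V²)
a(D, Z) = 0 (a(D, Z) = 0*Z = 0)
a(-3, -4) + (5/1 + t(-3)/(-13))*(-16) = 0 + (5/1 + (2*(-3)²)/(-13))*(-16) = 0 + (5*1 + (2*9)*(-1/13))*(-16) = 0 + (5 + 18*(-1/13))*(-16) = 0 + (5 - 18/13)*(-16) = 0 + (47/13)*(-16) = 0 - 752/13 = -752/13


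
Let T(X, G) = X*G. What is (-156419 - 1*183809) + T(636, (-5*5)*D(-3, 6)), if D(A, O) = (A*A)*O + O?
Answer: -1294228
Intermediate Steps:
D(A, O) = O + O*A² (D(A, O) = A²*O + O = O*A² + O = O + O*A²)
T(X, G) = G*X
(-156419 - 1*183809) + T(636, (-5*5)*D(-3, 6)) = (-156419 - 1*183809) + ((-5*5)*(6*(1 + (-3)²)))*636 = (-156419 - 183809) - 150*(1 + 9)*636 = -340228 - 150*10*636 = -340228 - 25*60*636 = -340228 - 1500*636 = -340228 - 954000 = -1294228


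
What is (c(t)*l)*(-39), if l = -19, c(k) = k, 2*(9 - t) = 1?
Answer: 12597/2 ≈ 6298.5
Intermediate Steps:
t = 17/2 (t = 9 - ½*1 = 9 - ½ = 17/2 ≈ 8.5000)
(c(t)*l)*(-39) = ((17/2)*(-19))*(-39) = -323/2*(-39) = 12597/2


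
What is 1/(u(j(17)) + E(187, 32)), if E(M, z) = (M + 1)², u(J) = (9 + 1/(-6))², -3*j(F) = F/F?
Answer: 36/1275193 ≈ 2.8231e-5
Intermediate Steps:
j(F) = -⅓ (j(F) = -F/(3*F) = -⅓*1 = -⅓)
u(J) = 2809/36 (u(J) = (9 - ⅙)² = (53/6)² = 2809/36)
E(M, z) = (1 + M)²
1/(u(j(17)) + E(187, 32)) = 1/(2809/36 + (1 + 187)²) = 1/(2809/36 + 188²) = 1/(2809/36 + 35344) = 1/(1275193/36) = 36/1275193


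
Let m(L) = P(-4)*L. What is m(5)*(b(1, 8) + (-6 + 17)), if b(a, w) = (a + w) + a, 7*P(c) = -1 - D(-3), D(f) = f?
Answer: 30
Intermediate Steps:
P(c) = 2/7 (P(c) = (-1 - 1*(-3))/7 = (-1 + 3)/7 = (⅐)*2 = 2/7)
b(a, w) = w + 2*a
m(L) = 2*L/7
m(5)*(b(1, 8) + (-6 + 17)) = ((2/7)*5)*((8 + 2*1) + (-6 + 17)) = 10*((8 + 2) + 11)/7 = 10*(10 + 11)/7 = (10/7)*21 = 30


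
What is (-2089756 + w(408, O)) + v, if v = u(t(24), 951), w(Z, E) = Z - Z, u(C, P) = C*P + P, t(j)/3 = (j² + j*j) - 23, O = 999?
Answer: 1132232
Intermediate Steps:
t(j) = -69 + 6*j² (t(j) = 3*((j² + j*j) - 23) = 3*((j² + j²) - 23) = 3*(2*j² - 23) = 3*(-23 + 2*j²) = -69 + 6*j²)
u(C, P) = P + C*P
w(Z, E) = 0
v = 3221988 (v = 951*(1 + (-69 + 6*24²)) = 951*(1 + (-69 + 6*576)) = 951*(1 + (-69 + 3456)) = 951*(1 + 3387) = 951*3388 = 3221988)
(-2089756 + w(408, O)) + v = (-2089756 + 0) + 3221988 = -2089756 + 3221988 = 1132232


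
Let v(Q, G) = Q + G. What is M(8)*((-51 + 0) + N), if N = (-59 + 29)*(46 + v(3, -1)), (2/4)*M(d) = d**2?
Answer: -190848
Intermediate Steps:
v(Q, G) = G + Q
M(d) = 2*d**2
N = -1440 (N = (-59 + 29)*(46 + (-1 + 3)) = -30*(46 + 2) = -30*48 = -1440)
M(8)*((-51 + 0) + N) = (2*8**2)*((-51 + 0) - 1440) = (2*64)*(-51 - 1440) = 128*(-1491) = -190848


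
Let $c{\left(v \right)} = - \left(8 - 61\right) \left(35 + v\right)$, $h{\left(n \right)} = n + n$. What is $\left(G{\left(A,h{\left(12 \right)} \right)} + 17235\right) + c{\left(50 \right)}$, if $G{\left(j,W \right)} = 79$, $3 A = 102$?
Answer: $21819$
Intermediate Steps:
$A = 34$ ($A = \frac{1}{3} \cdot 102 = 34$)
$h{\left(n \right)} = 2 n$
$c{\left(v \right)} = 1855 + 53 v$ ($c{\left(v \right)} = - \left(-53\right) \left(35 + v\right) = - (-1855 - 53 v) = 1855 + 53 v$)
$\left(G{\left(A,h{\left(12 \right)} \right)} + 17235\right) + c{\left(50 \right)} = \left(79 + 17235\right) + \left(1855 + 53 \cdot 50\right) = 17314 + \left(1855 + 2650\right) = 17314 + 4505 = 21819$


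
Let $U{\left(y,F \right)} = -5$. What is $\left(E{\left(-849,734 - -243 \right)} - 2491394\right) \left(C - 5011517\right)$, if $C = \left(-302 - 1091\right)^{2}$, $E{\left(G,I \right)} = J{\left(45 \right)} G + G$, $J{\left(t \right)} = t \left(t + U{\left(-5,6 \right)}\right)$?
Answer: $12347053843124$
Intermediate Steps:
$J{\left(t \right)} = t \left(-5 + t\right)$ ($J{\left(t \right)} = t \left(t - 5\right) = t \left(-5 + t\right)$)
$E{\left(G,I \right)} = 1801 G$ ($E{\left(G,I \right)} = 45 \left(-5 + 45\right) G + G = 45 \cdot 40 G + G = 1800 G + G = 1801 G$)
$C = 1940449$ ($C = \left(-1393\right)^{2} = 1940449$)
$\left(E{\left(-849,734 - -243 \right)} - 2491394\right) \left(C - 5011517\right) = \left(1801 \left(-849\right) - 2491394\right) \left(1940449 - 5011517\right) = \left(-1529049 - 2491394\right) \left(-3071068\right) = \left(-4020443\right) \left(-3071068\right) = 12347053843124$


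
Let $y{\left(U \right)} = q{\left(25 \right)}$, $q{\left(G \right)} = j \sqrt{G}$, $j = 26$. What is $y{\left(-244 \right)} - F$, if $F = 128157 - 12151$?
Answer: $-115876$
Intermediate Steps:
$q{\left(G \right)} = 26 \sqrt{G}$
$y{\left(U \right)} = 130$ ($y{\left(U \right)} = 26 \sqrt{25} = 26 \cdot 5 = 130$)
$F = 116006$ ($F = 128157 - 12151 = 116006$)
$y{\left(-244 \right)} - F = 130 - 116006 = -115876$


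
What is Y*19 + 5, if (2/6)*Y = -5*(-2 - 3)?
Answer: 1430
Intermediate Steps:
Y = 75 (Y = 3*(-5*(-2 - 3)) = 3*(-5*(-5)) = 3*25 = 75)
Y*19 + 5 = 75*19 + 5 = 1425 + 5 = 1430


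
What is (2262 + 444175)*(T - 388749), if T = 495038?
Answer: 47451342293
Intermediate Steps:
(2262 + 444175)*(T - 388749) = (2262 + 444175)*(495038 - 388749) = 446437*106289 = 47451342293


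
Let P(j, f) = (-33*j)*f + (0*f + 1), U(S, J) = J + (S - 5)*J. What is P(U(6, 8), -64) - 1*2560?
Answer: 31233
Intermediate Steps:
U(S, J) = J + J*(-5 + S) (U(S, J) = J + (-5 + S)*J = J + J*(-5 + S))
P(j, f) = 1 - 33*f*j (P(j, f) = -33*f*j + (0 + 1) = -33*f*j + 1 = 1 - 33*f*j)
P(U(6, 8), -64) - 1*2560 = (1 - 33*(-64)*8*(-4 + 6)) - 1*2560 = (1 - 33*(-64)*8*2) - 2560 = (1 - 33*(-64)*16) - 2560 = (1 + 33792) - 2560 = 33793 - 2560 = 31233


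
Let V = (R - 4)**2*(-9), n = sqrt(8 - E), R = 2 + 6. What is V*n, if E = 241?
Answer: -144*I*sqrt(233) ≈ -2198.1*I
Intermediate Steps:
R = 8
n = I*sqrt(233) (n = sqrt(8 - 1*241) = sqrt(8 - 241) = sqrt(-233) = I*sqrt(233) ≈ 15.264*I)
V = -144 (V = (8 - 4)**2*(-9) = 4**2*(-9) = 16*(-9) = -144)
V*n = -144*I*sqrt(233)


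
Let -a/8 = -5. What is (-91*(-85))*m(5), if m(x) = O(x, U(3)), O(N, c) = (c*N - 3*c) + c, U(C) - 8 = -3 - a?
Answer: -812175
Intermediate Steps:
a = 40 (a = -8*(-5) = 40)
U(C) = -35 (U(C) = 8 + (-3 - 1*40) = 8 + (-3 - 40) = 8 - 43 = -35)
O(N, c) = -2*c + N*c (O(N, c) = (N*c - 3*c) + c = (-3*c + N*c) + c = -2*c + N*c)
m(x) = 70 - 35*x (m(x) = -35*(-2 + x) = 70 - 35*x)
(-91*(-85))*m(5) = (-91*(-85))*(70 - 35*5) = 7735*(70 - 175) = 7735*(-105) = -812175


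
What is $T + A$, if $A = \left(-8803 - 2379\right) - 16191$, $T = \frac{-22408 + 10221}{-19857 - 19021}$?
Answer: $- \frac{152027901}{5554} \approx -27373.0$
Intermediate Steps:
$T = \frac{1741}{5554}$ ($T = - \frac{12187}{-38878} = \left(-12187\right) \left(- \frac{1}{38878}\right) = \frac{1741}{5554} \approx 0.31347$)
$A = -27373$ ($A = \left(-8803 - 2379\right) - 16191 = -11182 - 16191 = -27373$)
$T + A = \frac{1741}{5554} - 27373 = - \frac{152027901}{5554}$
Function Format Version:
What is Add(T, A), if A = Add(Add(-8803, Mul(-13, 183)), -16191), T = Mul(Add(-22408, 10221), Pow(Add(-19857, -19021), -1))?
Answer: Rational(-152027901, 5554) ≈ -27373.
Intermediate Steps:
T = Rational(1741, 5554) (T = Mul(-12187, Pow(-38878, -1)) = Mul(-12187, Rational(-1, 38878)) = Rational(1741, 5554) ≈ 0.31347)
A = -27373 (A = Add(Add(-8803, -2379), -16191) = Add(-11182, -16191) = -27373)
Add(T, A) = Add(Rational(1741, 5554), -27373) = Rational(-152027901, 5554)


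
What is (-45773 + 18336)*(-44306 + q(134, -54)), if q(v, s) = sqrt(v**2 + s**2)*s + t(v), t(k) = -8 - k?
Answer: 1219519776 + 2963196*sqrt(5218) ≈ 1.4336e+9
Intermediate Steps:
q(v, s) = -8 - v + s*sqrt(s**2 + v**2) (q(v, s) = sqrt(v**2 + s**2)*s + (-8 - v) = sqrt(s**2 + v**2)*s + (-8 - v) = s*sqrt(s**2 + v**2) + (-8 - v) = -8 - v + s*sqrt(s**2 + v**2))
(-45773 + 18336)*(-44306 + q(134, -54)) = (-45773 + 18336)*(-44306 + (-8 - 1*134 - 54*sqrt((-54)**2 + 134**2))) = -27437*(-44306 + (-8 - 134 - 54*sqrt(2916 + 17956))) = -27437*(-44306 + (-8 - 134 - 108*sqrt(5218))) = -27437*(-44306 + (-142 - 108*sqrt(5218))) = -27437*(-44448 - 108*sqrt(5218)) = 1219519776 + 2963196*sqrt(5218)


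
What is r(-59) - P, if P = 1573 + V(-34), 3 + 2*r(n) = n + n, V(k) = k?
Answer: -3199/2 ≈ -1599.5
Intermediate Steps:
r(n) = -3/2 + n (r(n) = -3/2 + (n + n)/2 = -3/2 + (2*n)/2 = -3/2 + n)
P = 1539 (P = 1573 - 34 = 1539)
r(-59) - P = (-3/2 - 59) - 1*1539 = -121/2 - 1539 = -3199/2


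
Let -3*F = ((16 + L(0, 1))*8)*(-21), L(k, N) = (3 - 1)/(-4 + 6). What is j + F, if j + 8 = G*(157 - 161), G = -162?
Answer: 1592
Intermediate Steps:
L(k, N) = 1 (L(k, N) = 2/2 = 2*(½) = 1)
j = 640 (j = -8 - 162*(157 - 161) = -8 - 162*(-4) = -8 + 648 = 640)
F = 952 (F = -(16 + 1)*8*(-21)/3 = -17*8*(-21)/3 = -136*(-21)/3 = -⅓*(-2856) = 952)
j + F = 640 + 952 = 1592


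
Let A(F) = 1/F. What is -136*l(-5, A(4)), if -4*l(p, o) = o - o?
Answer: 0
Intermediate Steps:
l(p, o) = 0 (l(p, o) = -(o - o)/4 = -1/4*0 = 0)
-136*l(-5, A(4)) = -136*0 = 0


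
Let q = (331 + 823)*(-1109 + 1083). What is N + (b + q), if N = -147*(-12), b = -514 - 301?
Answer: -29055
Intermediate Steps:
b = -815
q = -30004 (q = 1154*(-26) = -30004)
N = 1764
N + (b + q) = 1764 + (-815 - 30004) = 1764 - 30819 = -29055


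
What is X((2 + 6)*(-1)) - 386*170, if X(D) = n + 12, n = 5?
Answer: -65603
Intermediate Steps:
X(D) = 17 (X(D) = 5 + 12 = 17)
X((2 + 6)*(-1)) - 386*170 = 17 - 386*170 = 17 - 65620 = -65603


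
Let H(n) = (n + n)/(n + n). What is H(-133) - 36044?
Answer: -36043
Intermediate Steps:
H(n) = 1 (H(n) = (2*n)/((2*n)) = (2*n)*(1/(2*n)) = 1)
H(-133) - 36044 = 1 - 36044 = -36043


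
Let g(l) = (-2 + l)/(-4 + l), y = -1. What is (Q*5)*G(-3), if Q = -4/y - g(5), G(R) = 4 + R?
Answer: 5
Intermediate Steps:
g(l) = (-2 + l)/(-4 + l)
Q = 1 (Q = -4/(-1) - (-2 + 5)/(-4 + 5) = -4*(-1) - 3/1 = 4 - 3 = 1)
(Q*5)*G(-3) = (1*5)*(4 - 3) = 5*1 = 5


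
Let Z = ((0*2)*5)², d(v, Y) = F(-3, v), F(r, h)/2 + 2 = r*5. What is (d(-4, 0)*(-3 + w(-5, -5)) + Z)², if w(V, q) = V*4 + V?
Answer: 906304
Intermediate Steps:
F(r, h) = -4 + 10*r (F(r, h) = -4 + 2*(r*5) = -4 + 2*(5*r) = -4 + 10*r)
d(v, Y) = -34 (d(v, Y) = -4 + 10*(-3) = -4 - 30 = -34)
w(V, q) = 5*V (w(V, q) = 4*V + V = 5*V)
Z = 0 (Z = (0*5)² = 0² = 0)
(d(-4, 0)*(-3 + w(-5, -5)) + Z)² = (-34*(-3 + 5*(-5)) + 0)² = (-34*(-3 - 25) + 0)² = (-34*(-28) + 0)² = (952 + 0)² = 952² = 906304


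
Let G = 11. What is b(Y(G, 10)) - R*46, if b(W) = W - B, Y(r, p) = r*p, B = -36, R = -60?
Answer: 2906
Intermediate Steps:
Y(r, p) = p*r
b(W) = 36 + W (b(W) = W - 1*(-36) = W + 36 = 36 + W)
b(Y(G, 10)) - R*46 = (36 + 10*11) - (-60)*46 = (36 + 110) - 1*(-2760) = 146 + 2760 = 2906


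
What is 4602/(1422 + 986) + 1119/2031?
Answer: 2006869/815108 ≈ 2.4621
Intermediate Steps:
4602/(1422 + 986) + 1119/2031 = 4602/2408 + 1119*(1/2031) = 4602*(1/2408) + 373/677 = 2301/1204 + 373/677 = 2006869/815108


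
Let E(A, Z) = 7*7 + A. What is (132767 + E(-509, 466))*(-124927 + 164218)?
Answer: 5198474337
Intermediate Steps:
E(A, Z) = 49 + A
(132767 + E(-509, 466))*(-124927 + 164218) = (132767 + (49 - 509))*(-124927 + 164218) = (132767 - 460)*39291 = 132307*39291 = 5198474337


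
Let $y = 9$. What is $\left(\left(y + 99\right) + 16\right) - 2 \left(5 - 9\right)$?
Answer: $132$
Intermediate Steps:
$\left(\left(y + 99\right) + 16\right) - 2 \left(5 - 9\right) = \left(\left(9 + 99\right) + 16\right) - 2 \left(5 - 9\right) = \left(108 + 16\right) - 2 \left(-4\right) = 124 - -8 = 124 + 8 = 132$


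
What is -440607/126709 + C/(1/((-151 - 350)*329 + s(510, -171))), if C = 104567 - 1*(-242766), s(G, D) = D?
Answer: -7261685821445607/126709 ≈ -5.7310e+10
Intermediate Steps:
C = 347333 (C = 104567 + 242766 = 347333)
-440607/126709 + C/(1/((-151 - 350)*329 + s(510, -171))) = -440607/126709 + 347333/(1/((-151 - 350)*329 - 171)) = -440607*1/126709 + 347333/(1/(-501*329 - 171)) = -440607/126709 + 347333/(1/(-164829 - 171)) = -440607/126709 + 347333/(1/(-165000)) = -440607/126709 + 347333/(-1/165000) = -440607/126709 + 347333*(-165000) = -440607/126709 - 57309945000 = -7261685821445607/126709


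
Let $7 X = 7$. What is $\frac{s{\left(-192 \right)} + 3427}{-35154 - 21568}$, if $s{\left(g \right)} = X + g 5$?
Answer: $- \frac{1234}{28361} \approx -0.04351$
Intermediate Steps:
$X = 1$ ($X = \frac{1}{7} \cdot 7 = 1$)
$s{\left(g \right)} = 1 + 5 g$ ($s{\left(g \right)} = 1 + g 5 = 1 + 5 g$)
$\frac{s{\left(-192 \right)} + 3427}{-35154 - 21568} = \frac{\left(1 + 5 \left(-192\right)\right) + 3427}{-35154 - 21568} = \frac{\left(1 - 960\right) + 3427}{-56722} = \left(-959 + 3427\right) \left(- \frac{1}{56722}\right) = 2468 \left(- \frac{1}{56722}\right) = - \frac{1234}{28361}$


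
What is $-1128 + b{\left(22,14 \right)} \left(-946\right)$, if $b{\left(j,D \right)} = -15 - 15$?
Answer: $27252$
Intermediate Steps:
$b{\left(j,D \right)} = -30$
$-1128 + b{\left(22,14 \right)} \left(-946\right) = -1128 - -28380 = -1128 + 28380 = 27252$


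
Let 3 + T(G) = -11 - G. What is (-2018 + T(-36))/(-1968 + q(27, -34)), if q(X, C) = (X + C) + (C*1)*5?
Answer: 1996/2145 ≈ 0.93054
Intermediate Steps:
T(G) = -14 - G (T(G) = -3 + (-11 - G) = -14 - G)
q(X, C) = X + 6*C (q(X, C) = (C + X) + C*5 = (C + X) + 5*C = X + 6*C)
(-2018 + T(-36))/(-1968 + q(27, -34)) = (-2018 + (-14 - 1*(-36)))/(-1968 + (27 + 6*(-34))) = (-2018 + (-14 + 36))/(-1968 + (27 - 204)) = (-2018 + 22)/(-1968 - 177) = -1996/(-2145) = -1996*(-1/2145) = 1996/2145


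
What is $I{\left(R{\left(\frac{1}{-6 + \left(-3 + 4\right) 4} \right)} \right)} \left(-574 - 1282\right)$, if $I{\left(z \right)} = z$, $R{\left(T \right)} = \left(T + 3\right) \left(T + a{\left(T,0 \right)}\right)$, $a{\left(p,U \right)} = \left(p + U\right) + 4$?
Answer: $-13920$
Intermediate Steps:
$a{\left(p,U \right)} = 4 + U + p$ ($a{\left(p,U \right)} = \left(U + p\right) + 4 = 4 + U + p$)
$R{\left(T \right)} = \left(3 + T\right) \left(4 + 2 T\right)$ ($R{\left(T \right)} = \left(T + 3\right) \left(T + \left(4 + 0 + T\right)\right) = \left(3 + T\right) \left(T + \left(4 + T\right)\right) = \left(3 + T\right) \left(4 + 2 T\right)$)
$I{\left(R{\left(\frac{1}{-6 + \left(-3 + 4\right) 4} \right)} \right)} \left(-574 - 1282\right) = \left(12 + 2 \left(\frac{1}{-6 + \left(-3 + 4\right) 4}\right)^{2} + \frac{10}{-6 + \left(-3 + 4\right) 4}\right) \left(-574 - 1282\right) = \left(12 + 2 \left(\frac{1}{-6 + 1 \cdot 4}\right)^{2} + \frac{10}{-6 + 1 \cdot 4}\right) \left(-1856\right) = \left(12 + 2 \left(\frac{1}{-6 + 4}\right)^{2} + \frac{10}{-6 + 4}\right) \left(-1856\right) = \left(12 + 2 \left(\frac{1}{-2}\right)^{2} + \frac{10}{-2}\right) \left(-1856\right) = \left(12 + 2 \left(- \frac{1}{2}\right)^{2} + 10 \left(- \frac{1}{2}\right)\right) \left(-1856\right) = \left(12 + 2 \cdot \frac{1}{4} - 5\right) \left(-1856\right) = \left(12 + \frac{1}{2} - 5\right) \left(-1856\right) = \frac{15}{2} \left(-1856\right) = -13920$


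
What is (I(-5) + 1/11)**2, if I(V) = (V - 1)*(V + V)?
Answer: 436921/121 ≈ 3610.9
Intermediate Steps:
I(V) = 2*V*(-1 + V) (I(V) = (-1 + V)*(2*V) = 2*V*(-1 + V))
(I(-5) + 1/11)**2 = (2*(-5)*(-1 - 5) + 1/11)**2 = (2*(-5)*(-6) + 1/11)**2 = (60 + 1/11)**2 = (661/11)**2 = 436921/121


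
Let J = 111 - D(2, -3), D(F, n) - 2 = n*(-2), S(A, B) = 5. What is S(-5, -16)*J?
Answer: 515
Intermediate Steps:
D(F, n) = 2 - 2*n (D(F, n) = 2 + n*(-2) = 2 - 2*n)
J = 103 (J = 111 - (2 - 2*(-3)) = 111 - (2 + 6) = 111 - 1*8 = 111 - 8 = 103)
S(-5, -16)*J = 5*103 = 515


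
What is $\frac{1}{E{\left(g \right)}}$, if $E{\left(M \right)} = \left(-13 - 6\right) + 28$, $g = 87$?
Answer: $\frac{1}{9} \approx 0.11111$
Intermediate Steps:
$E{\left(M \right)} = 9$ ($E{\left(M \right)} = -19 + 28 = 9$)
$\frac{1}{E{\left(g \right)}} = \frac{1}{9}$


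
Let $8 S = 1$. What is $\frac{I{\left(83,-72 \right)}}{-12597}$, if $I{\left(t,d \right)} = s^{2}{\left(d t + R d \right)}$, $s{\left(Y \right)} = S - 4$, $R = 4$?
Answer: $- \frac{961}{806208} \approx -0.001192$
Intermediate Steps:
$S = \frac{1}{8}$ ($S = \frac{1}{8} \cdot 1 = \frac{1}{8} \approx 0.125$)
$s{\left(Y \right)} = - \frac{31}{8}$ ($s{\left(Y \right)} = \frac{1}{8} - 4 = - \frac{31}{8}$)
$I{\left(t,d \right)} = \frac{961}{64}$ ($I{\left(t,d \right)} = \left(- \frac{31}{8}\right)^{2} = \frac{961}{64}$)
$\frac{I{\left(83,-72 \right)}}{-12597} = \frac{961}{64 \left(-12597\right)} = \frac{961}{64} \left(- \frac{1}{12597}\right) = - \frac{961}{806208}$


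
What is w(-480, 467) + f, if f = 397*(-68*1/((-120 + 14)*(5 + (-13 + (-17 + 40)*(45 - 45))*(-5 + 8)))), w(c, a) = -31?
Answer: -2040/53 ≈ -38.491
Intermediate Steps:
f = -397/53 (f = 397*(-68*(-1/(106*(5 + (-13 + 23*0)*3)))) = 397*(-68*(-1/(106*(5 + (-13 + 0)*3)))) = 397*(-68*(-1/(106*(5 - 13*3)))) = 397*(-68*(-1/(106*(5 - 39)))) = 397*(-68/((-34*(-106)))) = 397*(-68/3604) = 397*(-68*1/3604) = 397*(-1/53) = -397/53 ≈ -7.4906)
w(-480, 467) + f = -31 - 397/53 = -2040/53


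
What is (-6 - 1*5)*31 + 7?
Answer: -334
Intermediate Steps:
(-6 - 1*5)*31 + 7 = (-6 - 5)*31 + 7 = -11*31 + 7 = -341 + 7 = -334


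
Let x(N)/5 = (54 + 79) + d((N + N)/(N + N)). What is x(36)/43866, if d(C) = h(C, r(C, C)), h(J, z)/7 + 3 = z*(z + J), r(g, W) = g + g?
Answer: 385/21933 ≈ 0.017553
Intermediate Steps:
r(g, W) = 2*g
h(J, z) = -21 + 7*z*(J + z) (h(J, z) = -21 + 7*(z*(z + J)) = -21 + 7*(z*(J + z)) = -21 + 7*z*(J + z))
d(C) = -21 + 42*C² (d(C) = -21 + 7*(2*C)² + 7*C*(2*C) = -21 + 7*(4*C²) + 14*C² = -21 + 28*C² + 14*C² = -21 + 42*C²)
x(N) = 770 (x(N) = 5*((54 + 79) + (-21 + 42*((N + N)/(N + N))²)) = 5*(133 + (-21 + 42*((2*N)/((2*N)))²)) = 5*(133 + (-21 + 42*((2*N)*(1/(2*N)))²)) = 5*(133 + (-21 + 42*1²)) = 5*(133 + (-21 + 42*1)) = 5*(133 + (-21 + 42)) = 5*(133 + 21) = 5*154 = 770)
x(36)/43866 = 770/43866 = 770*(1/43866) = 385/21933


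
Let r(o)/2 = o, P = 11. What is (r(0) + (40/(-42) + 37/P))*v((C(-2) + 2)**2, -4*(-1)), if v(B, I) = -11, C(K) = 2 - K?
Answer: -557/21 ≈ -26.524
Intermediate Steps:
r(o) = 2*o
(r(0) + (40/(-42) + 37/P))*v((C(-2) + 2)**2, -4*(-1)) = (2*0 + (40/(-42) + 37/11))*(-11) = (0 + (40*(-1/42) + 37*(1/11)))*(-11) = (0 + (-20/21 + 37/11))*(-11) = (0 + 557/231)*(-11) = (557/231)*(-11) = -557/21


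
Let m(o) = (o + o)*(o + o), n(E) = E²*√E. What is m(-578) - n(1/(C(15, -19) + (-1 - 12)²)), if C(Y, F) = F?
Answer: 1336336 - √6/675000 ≈ 1.3363e+6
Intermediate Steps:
n(E) = E^(5/2)
m(o) = 4*o² (m(o) = (2*o)*(2*o) = 4*o²)
m(-578) - n(1/(C(15, -19) + (-1 - 12)²)) = 4*(-578)² - (1/(-19 + (-1 - 12)²))^(5/2) = 4*334084 - (1/(-19 + (-13)²))^(5/2) = 1336336 - (1/(-19 + 169))^(5/2) = 1336336 - (1/150)^(5/2) = 1336336 - √6/675000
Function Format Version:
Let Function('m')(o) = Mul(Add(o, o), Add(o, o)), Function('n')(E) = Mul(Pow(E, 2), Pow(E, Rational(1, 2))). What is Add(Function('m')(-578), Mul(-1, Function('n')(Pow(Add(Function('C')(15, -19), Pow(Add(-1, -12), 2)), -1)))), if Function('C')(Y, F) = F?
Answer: Add(1336336, Mul(Rational(-1, 675000), Pow(6, Rational(1, 2)))) ≈ 1.3363e+6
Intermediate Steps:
Function('n')(E) = Pow(E, Rational(5, 2))
Function('m')(o) = Mul(4, Pow(o, 2)) (Function('m')(o) = Mul(Mul(2, o), Mul(2, o)) = Mul(4, Pow(o, 2)))
Add(Function('m')(-578), Mul(-1, Function('n')(Pow(Add(Function('C')(15, -19), Pow(Add(-1, -12), 2)), -1)))) = Add(Mul(4, Pow(-578, 2)), Mul(-1, Pow(Pow(Add(-19, Pow(Add(-1, -12), 2)), -1), Rational(5, 2)))) = Add(Mul(4, 334084), Mul(-1, Pow(Pow(Add(-19, Pow(-13, 2)), -1), Rational(5, 2)))) = Add(1336336, Mul(-1, Pow(Pow(Add(-19, 169), -1), Rational(5, 2)))) = Add(1336336, Mul(-1, Pow(Pow(150, -1), Rational(5, 2)))) = Add(1336336, Mul(-1, Pow(Rational(1, 150), Rational(5, 2)))) = Add(1336336, Mul(-1, Mul(Rational(1, 675000), Pow(6, Rational(1, 2))))) = Add(1336336, Mul(Rational(-1, 675000), Pow(6, Rational(1, 2))))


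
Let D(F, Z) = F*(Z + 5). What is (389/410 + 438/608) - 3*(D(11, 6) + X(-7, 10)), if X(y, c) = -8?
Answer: -21022457/62320 ≈ -337.33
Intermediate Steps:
D(F, Z) = F*(5 + Z)
(389/410 + 438/608) - 3*(D(11, 6) + X(-7, 10)) = (389/410 + 438/608) - 3*(11*(5 + 6) - 8) = (389*(1/410) + 438*(1/608)) - 3*(11*11 - 8) = (389/410 + 219/304) - 3*(121 - 8) = 104023/62320 - 3*113 = 104023/62320 - 339 = -21022457/62320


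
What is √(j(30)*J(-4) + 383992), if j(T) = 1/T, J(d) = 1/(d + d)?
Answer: √1382371185/60 ≈ 619.67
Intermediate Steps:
J(d) = 1/(2*d)
√(j(30)*J(-4) + 383992) = √(((½)/(-4))/30 + 383992) = √(((½)*(-¼))/30 + 383992) = √((1/30)*(-⅛) + 383992) = √(-1/240 + 383992) = √(92158079/240) = √1382371185/60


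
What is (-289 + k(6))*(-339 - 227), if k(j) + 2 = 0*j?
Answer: 164706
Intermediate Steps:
k(j) = -2 (k(j) = -2 + 0*j = -2 + 0 = -2)
(-289 + k(6))*(-339 - 227) = (-289 - 2)*(-339 - 227) = -291*(-566) = 164706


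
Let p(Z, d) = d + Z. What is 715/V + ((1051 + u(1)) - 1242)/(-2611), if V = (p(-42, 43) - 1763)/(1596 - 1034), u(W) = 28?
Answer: -524445462/2300291 ≈ -227.99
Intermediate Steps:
p(Z, d) = Z + d
V = -881/281 (V = ((-42 + 43) - 1763)/(1596 - 1034) = (1 - 1763)/562 = -1762*1/562 = -881/281 ≈ -3.1352)
715/V + ((1051 + u(1)) - 1242)/(-2611) = 715/(-881/281) + ((1051 + 28) - 1242)/(-2611) = 715*(-281/881) + (1079 - 1242)*(-1/2611) = -200915/881 - 163*(-1/2611) = -200915/881 + 163/2611 = -524445462/2300291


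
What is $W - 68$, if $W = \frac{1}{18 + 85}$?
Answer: $- \frac{7003}{103} \approx -67.99$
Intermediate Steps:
$W = \frac{1}{103} \approx 0.0097087$
$W - 68 = \frac{1}{103} - 68 = - \frac{7003}{103}$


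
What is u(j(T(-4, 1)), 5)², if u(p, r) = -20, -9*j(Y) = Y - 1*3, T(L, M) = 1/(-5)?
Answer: 400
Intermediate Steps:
T(L, M) = -⅕
j(Y) = ⅓ - Y/9 (j(Y) = -(Y - 1*3)/9 = -(Y - 3)/9 = -(-3 + Y)/9 = ⅓ - Y/9)
u(j(T(-4, 1)), 5)² = (-20)² = 400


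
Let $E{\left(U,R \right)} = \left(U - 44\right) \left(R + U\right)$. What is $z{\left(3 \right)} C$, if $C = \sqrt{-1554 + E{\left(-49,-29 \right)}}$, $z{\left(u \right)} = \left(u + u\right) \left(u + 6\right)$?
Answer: $540 \sqrt{57} \approx 4076.9$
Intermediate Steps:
$E{\left(U,R \right)} = \left(-44 + U\right) \left(R + U\right)$
$z{\left(u \right)} = 2 u \left(6 + u\right)$
$C = 10 \sqrt{57}$ ($C = \sqrt{-1554 - \left(-4853 - 2401\right)} = \sqrt{-1554 + \left(2401 + 1276 + 2156 + 1421\right)} = \sqrt{-1554 + 7254} = \sqrt{5700} = 10 \sqrt{57} \approx 75.498$)
$z{\left(3 \right)} C = 2 \cdot 3 \left(6 + 3\right) 10 \sqrt{57} = 2 \cdot 3 \cdot 9 \cdot 10 \sqrt{57} = 54 \cdot 10 \sqrt{57} = 540 \sqrt{57}$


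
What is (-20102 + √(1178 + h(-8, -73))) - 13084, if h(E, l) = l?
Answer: -33186 + √1105 ≈ -33153.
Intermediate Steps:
(-20102 + √(1178 + h(-8, -73))) - 13084 = (-20102 + √(1178 - 73)) - 13084 = (-20102 + √1105) - 13084 = -33186 + √1105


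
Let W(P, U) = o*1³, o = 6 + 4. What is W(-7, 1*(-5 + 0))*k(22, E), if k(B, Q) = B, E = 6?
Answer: 220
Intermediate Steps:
o = 10
W(P, U) = 10 (W(P, U) = 10*1³ = 10*1 = 10)
W(-7, 1*(-5 + 0))*k(22, E) = 10*22 = 220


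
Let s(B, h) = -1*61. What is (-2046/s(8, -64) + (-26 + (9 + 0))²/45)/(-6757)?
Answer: -109699/18547965 ≈ -0.0059143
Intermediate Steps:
s(B, h) = -61
(-2046/s(8, -64) + (-26 + (9 + 0))²/45)/(-6757) = (-2046/(-61) + (-26 + (9 + 0))²/45)/(-6757) = (-2046*(-1/61) + (-26 + 9)²*(1/45))*(-1/6757) = (2046/61 + (-17)²*(1/45))*(-1/6757) = (2046/61 + 289*(1/45))*(-1/6757) = (2046/61 + 289/45)*(-1/6757) = (109699/2745)*(-1/6757) = -109699/18547965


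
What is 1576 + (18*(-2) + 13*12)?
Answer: 1696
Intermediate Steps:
1576 + (18*(-2) + 13*12) = 1576 + (-36 + 156) = 1576 + 120 = 1696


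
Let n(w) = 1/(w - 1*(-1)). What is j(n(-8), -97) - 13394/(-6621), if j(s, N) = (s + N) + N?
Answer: -8904181/46347 ≈ -192.12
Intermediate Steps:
n(w) = 1/(1 + w) (n(w) = 1/(w + 1) = 1/(1 + w))
j(s, N) = s + 2*N (j(s, N) = (N + s) + N = s + 2*N)
j(n(-8), -97) - 13394/(-6621) = (1/(1 - 8) + 2*(-97)) - 13394/(-6621) = (1/(-7) - 194) - 13394*(-1/6621) = (-⅐ - 194) + 13394/6621 = -1359/7 + 13394/6621 = -8904181/46347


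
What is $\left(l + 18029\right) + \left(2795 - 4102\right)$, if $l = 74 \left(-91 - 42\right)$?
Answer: $6880$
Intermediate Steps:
$l = -9842$ ($l = 74 \left(-133\right) = -9842$)
$\left(l + 18029\right) + \left(2795 - 4102\right) = \left(-9842 + 18029\right) + \left(2795 - 4102\right) = 8187 - 1307 = 6880$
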